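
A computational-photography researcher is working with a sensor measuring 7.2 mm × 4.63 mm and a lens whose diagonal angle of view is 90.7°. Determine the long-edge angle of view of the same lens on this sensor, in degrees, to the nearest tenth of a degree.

Sensor diagonal = √(7.2² + 4.63²) = √73.2769 ≈ 8.5602 mm.
From the diagonal AOV: f = 8.5602 / (2·tan(45.35°)) = 8.5602 / 2.02459 ≈ 4.2281 mm.
Long-edge AOV = 2·arctan(7.2 / (2 × 4.2281)) = 2·arctan(0.85144) ≈ 80.8249°.

80.8°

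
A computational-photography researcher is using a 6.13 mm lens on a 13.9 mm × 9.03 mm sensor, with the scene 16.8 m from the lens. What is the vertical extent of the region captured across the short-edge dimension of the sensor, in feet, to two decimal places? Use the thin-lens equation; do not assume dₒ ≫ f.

dₒ: 16.8 m = 16800 mm.
Similar triangles through the lens centre give W/dₒ = h/dᵢ; with 1/f = 1/dₒ + 1/dᵢ this gives W = h·(dₒ − f)/f.
W = 9.03 mm × (16800 − 6.13) / 6.13 = 9.03 × 2739.6199 ≈ 24738.768 mm = 24738.768/304.8 ft = 81.1639 ft.

81.16 ft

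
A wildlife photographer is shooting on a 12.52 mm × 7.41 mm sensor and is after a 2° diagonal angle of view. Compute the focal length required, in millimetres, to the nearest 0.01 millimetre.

416.74 mm

Sensor diagonal = √(12.52² + 7.41²) = √211.6585 ≈ 14.5485 mm.
From α = 2·arctan(d/2f) we get f = d / (2·tan(α/2)).
With d = 14.5485 mm and α/2 = 1°, tan(α/2) ≈ 0.01746, so f ≈ 14.5485 / 0.03491 ≈ 416.7412 mm.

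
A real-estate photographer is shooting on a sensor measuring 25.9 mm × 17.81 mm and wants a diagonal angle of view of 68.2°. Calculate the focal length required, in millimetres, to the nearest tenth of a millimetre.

Sensor diagonal = √(25.9² + 17.81²) = √988.0061 ≈ 31.4326 mm.
From α = 2·arctan(d/2f) we get f = d / (2·tan(α/2)).
With d = 31.4326 mm and α/2 = 34.1°, tan(α/2) ≈ 0.67705, so f ≈ 31.4326 / 1.35410 ≈ 23.2129 mm.

23.2 mm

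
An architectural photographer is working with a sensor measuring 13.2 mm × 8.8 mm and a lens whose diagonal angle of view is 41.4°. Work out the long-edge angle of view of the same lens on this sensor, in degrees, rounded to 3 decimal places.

Sensor diagonal = √(13.2² + 8.8²) = √251.6800 ≈ 15.8644 mm.
From the diagonal AOV: f = 15.8644 / (2·tan(20.7°)) = 15.8644 / 0.75574 ≈ 20.9920 mm.
Long-edge AOV = 2·arctan(13.2 / (2 × 20.9920)) = 2·arctan(0.31441) ≈ 34.9069°.

34.907°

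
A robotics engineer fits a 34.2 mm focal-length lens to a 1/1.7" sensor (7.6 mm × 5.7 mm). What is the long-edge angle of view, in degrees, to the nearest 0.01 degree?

12.68°

Angle of view α = 2·arctan(w/2f) with w = 7.6 mm and f = 34.2 mm.
w/2f = 0.11111; arctan(0.11111) ≈ 6.3402°, so α ≈ 12.6804°.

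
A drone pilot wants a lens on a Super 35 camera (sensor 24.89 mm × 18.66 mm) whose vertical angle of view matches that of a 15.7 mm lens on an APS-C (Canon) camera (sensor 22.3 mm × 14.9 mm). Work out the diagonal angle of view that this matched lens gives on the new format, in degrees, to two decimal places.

76.69°

Equal vertical AOV ⇒ f₂ = f₁ · 18.66/14.9 = 15.7 × 1.25235 ≈ 19.6619 mm.
Sensor diagonal = √(24.89² + 18.66²) = √967.7077 ≈ 31.1080 mm.
Diagonal AOV on the new format = 2·arctan(31.1080 / (2 × 19.6619)) = 2·arctan(0.79107) ≈ 76.6932°.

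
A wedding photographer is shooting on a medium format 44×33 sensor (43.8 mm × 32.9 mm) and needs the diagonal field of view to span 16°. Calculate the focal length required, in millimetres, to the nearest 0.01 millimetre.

194.89 mm

Sensor diagonal = √(43.8² + 32.9²) = √3000.8500 ≈ 54.7800 mm.
From α = 2·arctan(d/2f) we get f = d / (2·tan(α/2)).
With d = 54.7800 mm and α/2 = 8°, tan(α/2) ≈ 0.14054, so f ≈ 54.7800 / 0.28108 ≈ 194.8900 mm.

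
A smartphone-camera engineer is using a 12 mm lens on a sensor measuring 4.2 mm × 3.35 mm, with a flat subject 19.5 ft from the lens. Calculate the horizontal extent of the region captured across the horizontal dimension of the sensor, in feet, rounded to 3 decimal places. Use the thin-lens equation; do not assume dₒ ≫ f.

dₒ: 19.5 ft × 304.8 mm/ft = 5943.60 mm.
Similar triangles through the lens centre give W/dₒ = w/dᵢ; with 1/f = 1/dₒ + 1/dᵢ this gives W = w·(dₒ − f)/f.
W = 4.2 mm × (5943.6 − 12) / 12 = 4.2 × 494.3000 ≈ 2076.060 mm = 2076.060/304.8 ft = 6.81122 ft.

6.811 ft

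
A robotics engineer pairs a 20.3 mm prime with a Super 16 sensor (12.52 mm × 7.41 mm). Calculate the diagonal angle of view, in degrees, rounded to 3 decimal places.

Sensor diagonal = √(12.52² + 7.41²) = √211.6585 ≈ 14.5485 mm.
Angle of view α = 2·arctan(d/2f) with d = 14.5485 mm and f = 20.3 mm.
d/2f = 0.35834; arctan(0.35834) ≈ 19.7145°, so α ≈ 39.4290°.

39.429°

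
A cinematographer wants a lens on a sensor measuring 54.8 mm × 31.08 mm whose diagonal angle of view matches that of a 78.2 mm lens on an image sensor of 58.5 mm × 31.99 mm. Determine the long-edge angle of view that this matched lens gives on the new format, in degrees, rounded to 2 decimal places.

40.69°

Sensor diagonal = √(58.5² + 31.99²) = √4445.6101 ≈ 66.6754 mm.
Sensor diagonal = √(54.8² + 31.08²) = √3969.0064 ≈ 63.0001 mm.
Equal diagonal AOV ⇒ f₂ = f₁ · 63.0001/66.6754 = 78.2 × 0.94488 ≈ 73.8894 mm.
Long-edge AOV on the new format = 2·arctan(54.8 / (2 × 73.8894)) = 2·arctan(0.37082) ≈ 40.6920°.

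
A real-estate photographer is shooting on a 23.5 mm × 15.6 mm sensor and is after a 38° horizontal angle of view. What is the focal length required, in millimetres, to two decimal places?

From α = 2·arctan(w/2f) we get f = w / (2·tan(α/2)).
With w = 23.5 mm and α/2 = 19°, tan(α/2) ≈ 0.34433, so f ≈ 23.5 / 0.68866 ≈ 34.1245 mm.

34.12 mm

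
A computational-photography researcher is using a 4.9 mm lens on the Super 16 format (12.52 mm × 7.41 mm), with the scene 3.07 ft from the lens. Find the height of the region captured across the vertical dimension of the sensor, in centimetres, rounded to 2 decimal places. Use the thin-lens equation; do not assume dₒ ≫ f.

dₒ: 3.07 ft × 304.8 mm/ft = 935.74 mm.
Similar triangles through the lens centre give W/dₒ = h/dᵢ; with 1/f = 1/dₒ + 1/dᵢ this gives W = h·(dₒ − f)/f.
W = 7.41 mm × (935.736 − 4.9) / 4.9 = 7.41 × 189.9665 ≈ 1407.652 mm = 140.765 cm.

140.77 cm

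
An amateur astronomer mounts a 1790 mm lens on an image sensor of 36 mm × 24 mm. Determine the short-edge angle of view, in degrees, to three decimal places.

0.768°

Angle of view α = 2·arctan(h/2f) with h = 24 mm and f = 1790 mm.
h/2f = 0.00670; arctan(0.00670) ≈ 0.3841°, so α ≈ 0.7682°.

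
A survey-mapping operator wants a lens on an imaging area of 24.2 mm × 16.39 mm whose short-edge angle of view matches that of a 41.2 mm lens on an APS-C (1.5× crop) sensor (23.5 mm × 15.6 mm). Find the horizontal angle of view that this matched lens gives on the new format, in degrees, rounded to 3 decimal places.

31.235°

Equal short-edge AOV ⇒ f₂ = f₁ · 16.39/15.6 = 41.2 × 1.05064 ≈ 43.2864 mm.
Horizontal AOV on the new format = 2·arctan(24.2 / (2 × 43.2864)) = 2·arctan(0.27953) ≈ 31.2349°.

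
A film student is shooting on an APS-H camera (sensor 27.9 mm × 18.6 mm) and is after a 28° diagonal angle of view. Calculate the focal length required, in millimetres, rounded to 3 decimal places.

67.244 mm

Sensor diagonal = √(27.9² + 18.6²) = √1124.3700 ≈ 33.5316 mm.
From α = 2·arctan(d/2f) we get f = d / (2·tan(α/2)).
With d = 33.5316 mm and α/2 = 14°, tan(α/2) ≈ 0.24933, so f ≈ 33.5316 / 0.49866 ≈ 67.2440 mm.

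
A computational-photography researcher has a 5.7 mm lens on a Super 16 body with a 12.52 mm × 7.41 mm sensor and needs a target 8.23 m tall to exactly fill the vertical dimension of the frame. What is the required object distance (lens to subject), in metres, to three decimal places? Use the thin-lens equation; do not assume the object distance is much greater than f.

W: 8.23 m = 8230 mm.
Magnification m = h/W = dᵢ/dₒ; combined with 1/f = 1/dₒ + 1/dᵢ this gives dₒ = f·(1 + W/h).
dₒ = 5.7 mm × (1 + 8230/7.41) = 5.7 × 1111.6613 ≈ 6336.469 mm = 6.33647 m.

6.336 m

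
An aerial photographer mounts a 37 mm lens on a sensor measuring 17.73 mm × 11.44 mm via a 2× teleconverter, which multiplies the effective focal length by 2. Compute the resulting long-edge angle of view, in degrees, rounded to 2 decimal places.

13.66°

Effective focal length f = 37 × 2 = 74 mm.
α = 2·arctan(17.73 / (2 × 74)) = 2·arctan(0.11980) ≈ 13.6626°.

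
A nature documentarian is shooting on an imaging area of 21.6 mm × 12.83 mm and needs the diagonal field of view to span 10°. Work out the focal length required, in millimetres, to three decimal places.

Sensor diagonal = √(21.6² + 12.83²) = √631.1689 ≈ 25.1231 mm.
From α = 2·arctan(d/2f) we get f = d / (2·tan(α/2)).
With d = 25.1231 mm and α/2 = 5°, tan(α/2) ≈ 0.08749, so f ≈ 25.1231 / 0.17498 ≈ 143.5790 mm.

143.579 mm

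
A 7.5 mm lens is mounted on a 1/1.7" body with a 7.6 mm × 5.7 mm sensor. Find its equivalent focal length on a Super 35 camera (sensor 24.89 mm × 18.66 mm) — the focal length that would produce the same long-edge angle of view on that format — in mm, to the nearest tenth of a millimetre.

Equal angle of view means equal width/f ratio, so f₂ = f₁ · (width₂/width₁) = 7.5 × 24.89/7.6.
f₂ = 7.5 × 3.27500 ≈ 24.563 mm.

24.6 mm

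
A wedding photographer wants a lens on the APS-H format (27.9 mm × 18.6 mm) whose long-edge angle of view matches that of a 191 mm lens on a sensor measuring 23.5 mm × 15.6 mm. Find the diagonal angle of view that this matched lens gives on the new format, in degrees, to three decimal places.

8.457°

Equal long-edge AOV ⇒ f₂ = f₁ · 27.9/23.5 = 191 × 1.18723 ≈ 226.7617 mm.
Sensor diagonal = √(27.9² + 18.6²) = √1124.3700 ≈ 33.5316 mm.
Diagonal AOV on the new format = 2·arctan(33.5316 / (2 × 226.7617)) = 2·arctan(0.07394) ≈ 8.4570°.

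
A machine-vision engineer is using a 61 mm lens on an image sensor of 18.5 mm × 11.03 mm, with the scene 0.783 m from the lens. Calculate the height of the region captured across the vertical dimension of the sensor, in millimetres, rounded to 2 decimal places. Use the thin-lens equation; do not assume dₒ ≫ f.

dₒ: 0.783 m = 783 mm.
Similar triangles through the lens centre give W/dₒ = h/dᵢ; with 1/f = 1/dₒ + 1/dᵢ this gives W = h·(dₒ − f)/f.
W = 11.03 mm × (783 − 61) / 61 = 11.03 × 11.8361 ≈ 130.552 mm.

130.55 mm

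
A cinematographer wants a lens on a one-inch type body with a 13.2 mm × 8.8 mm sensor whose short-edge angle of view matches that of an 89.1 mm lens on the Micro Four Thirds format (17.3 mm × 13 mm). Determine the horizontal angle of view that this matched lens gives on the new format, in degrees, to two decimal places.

Equal short-edge AOV ⇒ f₂ = f₁ · 8.8/13 = 89.1 × 0.67692 ≈ 60.3138 mm.
Horizontal AOV on the new format = 2·arctan(13.2 / (2 × 60.3138)) = 2·arctan(0.10943) ≈ 12.4898°.

12.49°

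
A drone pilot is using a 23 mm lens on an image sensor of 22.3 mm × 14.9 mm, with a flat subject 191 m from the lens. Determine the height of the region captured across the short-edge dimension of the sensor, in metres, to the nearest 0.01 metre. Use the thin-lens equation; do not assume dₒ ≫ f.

123.72 m

dₒ: 191 m = 191000 mm.
Similar triangles through the lens centre give W/dₒ = h/dᵢ; with 1/f = 1/dₒ + 1/dᵢ this gives W = h·(dₒ − f)/f.
W = 14.9 mm × (191000 − 23) / 23 = 14.9 × 8303.3478 ≈ 123719.883 mm = 123.72 m.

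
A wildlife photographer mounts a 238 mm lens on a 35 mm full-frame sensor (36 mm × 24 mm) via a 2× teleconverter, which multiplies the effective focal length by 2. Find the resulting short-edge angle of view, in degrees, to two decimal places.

Effective focal length f = 238 × 2 = 476 mm.
α = 2·arctan(24 / (2 × 476)) = 2·arctan(0.02521) ≈ 2.8883°.

2.89°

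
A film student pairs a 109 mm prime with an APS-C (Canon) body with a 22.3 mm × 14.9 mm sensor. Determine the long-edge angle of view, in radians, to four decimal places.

0.2039 rad

Angle of view α = 2·arctan(w/2f) with w = 22.3 mm and f = 109 mm.
w/2f = 0.10229; arctan(0.10229) ≈ 0.1019 rad, so α ≈ 0.2039 rad.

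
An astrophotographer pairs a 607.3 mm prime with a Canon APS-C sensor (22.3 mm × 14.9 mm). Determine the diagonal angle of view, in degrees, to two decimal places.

Sensor diagonal = √(22.3² + 14.9²) = √719.3000 ≈ 26.8198 mm.
Angle of view α = 2·arctan(d/2f) with d = 26.8198 mm and f = 607.3 mm.
d/2f = 0.02208; arctan(0.02208) ≈ 1.2650°, so α ≈ 2.5299°.

2.53°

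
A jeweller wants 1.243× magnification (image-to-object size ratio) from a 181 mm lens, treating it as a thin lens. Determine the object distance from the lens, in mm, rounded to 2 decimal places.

With m = dᵢ/dₒ and 1/f = 1/dₒ + 1/dᵢ, substituting dᵢ = m·dₒ gives 1/f = (1 + 1/m)/dₒ, hence dₒ = f·(1 + 1/m).
dₒ = 181 × (1 + 1/1.243) = 181 × 1.80451 ≈ 326.615 mm.

326.62 mm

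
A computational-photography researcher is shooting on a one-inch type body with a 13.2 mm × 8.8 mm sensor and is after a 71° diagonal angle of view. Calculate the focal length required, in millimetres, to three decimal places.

11.121 mm

Sensor diagonal = √(13.2² + 8.8²) = √251.6800 ≈ 15.8644 mm.
From α = 2·arctan(d/2f) we get f = d / (2·tan(α/2)).
With d = 15.8644 mm and α/2 = 35.5°, tan(α/2) ≈ 0.71329, so f ≈ 15.8644 / 1.42659 ≈ 11.1206 mm.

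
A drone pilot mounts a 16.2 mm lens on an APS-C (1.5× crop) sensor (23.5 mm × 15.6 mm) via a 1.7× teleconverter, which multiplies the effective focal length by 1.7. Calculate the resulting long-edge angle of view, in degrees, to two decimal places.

46.21°

Effective focal length f = 16.2 × 1.7 = 27.54 mm.
α = 2·arctan(23.5 / (2 × 27.54)) = 2·arctan(0.42665) ≈ 46.2112°.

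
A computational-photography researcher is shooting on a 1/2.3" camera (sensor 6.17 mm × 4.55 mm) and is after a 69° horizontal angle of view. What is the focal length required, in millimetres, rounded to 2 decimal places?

From α = 2·arctan(w/2f) we get f = w / (2·tan(α/2)).
With w = 6.17 mm and α/2 = 34.5°, tan(α/2) ≈ 0.68728, so f ≈ 6.17 / 1.37456 ≈ 4.4887 mm.

4.49 mm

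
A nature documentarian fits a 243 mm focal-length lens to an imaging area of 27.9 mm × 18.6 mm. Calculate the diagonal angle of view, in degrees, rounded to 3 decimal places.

7.894°

Sensor diagonal = √(27.9² + 18.6²) = √1124.3700 ≈ 33.5316 mm.
Angle of view α = 2·arctan(d/2f) with d = 33.5316 mm and f = 243 mm.
d/2f = 0.06900; arctan(0.06900) ≈ 3.9469°, so α ≈ 7.8937°.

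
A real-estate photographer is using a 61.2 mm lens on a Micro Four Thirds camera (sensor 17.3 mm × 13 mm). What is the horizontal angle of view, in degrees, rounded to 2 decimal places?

Angle of view α = 2·arctan(w/2f) with w = 17.3 mm and f = 61.2 mm.
w/2f = 0.14134; arctan(0.14134) ≈ 8.0449°, so α ≈ 16.0898°.

16.09°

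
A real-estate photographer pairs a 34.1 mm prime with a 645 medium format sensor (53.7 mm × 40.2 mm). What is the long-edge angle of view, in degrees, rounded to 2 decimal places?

76.43°

Angle of view α = 2·arctan(w/2f) with w = 53.7 mm and f = 34.1 mm.
w/2f = 0.78739; arctan(0.78739) ≈ 38.2165°, so α ≈ 76.4331°.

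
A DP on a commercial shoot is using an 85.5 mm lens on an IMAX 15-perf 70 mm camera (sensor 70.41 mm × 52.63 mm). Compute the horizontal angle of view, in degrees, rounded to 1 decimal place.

Angle of view α = 2·arctan(w/2f) with w = 70.41 mm and f = 85.5 mm.
w/2f = 0.41175; arctan(0.41175) ≈ 22.3796°, so α ≈ 44.7593°.

44.8°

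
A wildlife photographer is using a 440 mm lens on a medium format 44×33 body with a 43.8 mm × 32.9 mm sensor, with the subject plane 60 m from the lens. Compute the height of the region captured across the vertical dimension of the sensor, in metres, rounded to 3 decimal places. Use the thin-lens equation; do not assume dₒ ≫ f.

dₒ: 60 m = 60000 mm.
Similar triangles through the lens centre give W/dₒ = h/dᵢ; with 1/f = 1/dₒ + 1/dᵢ this gives W = h·(dₒ − f)/f.
W = 32.9 mm × (60000 − 440) / 440 = 32.9 × 135.3636 ≈ 4453.464 mm = 4.45346 m.

4.453 m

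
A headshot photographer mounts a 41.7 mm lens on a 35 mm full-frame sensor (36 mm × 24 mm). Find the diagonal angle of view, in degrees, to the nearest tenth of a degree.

Sensor diagonal = √(36² + 24²) = √1872.0000 ≈ 43.2666 mm.
Angle of view α = 2·arctan(d/2f) with d = 43.2666 mm and f = 41.7 mm.
d/2f = 0.51878; arctan(0.51878) ≈ 27.4196°, so α ≈ 54.8392°.

54.8°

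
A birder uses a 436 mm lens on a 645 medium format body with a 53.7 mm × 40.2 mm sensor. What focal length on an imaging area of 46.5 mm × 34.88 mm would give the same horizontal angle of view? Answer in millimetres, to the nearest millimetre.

378 mm

Equal angle of view means equal width/f ratio, so f₂ = f₁ · (width₂/width₁) = 436 × 46.5/53.7.
f₂ = 436 × 0.86592 ≈ 377.542 mm.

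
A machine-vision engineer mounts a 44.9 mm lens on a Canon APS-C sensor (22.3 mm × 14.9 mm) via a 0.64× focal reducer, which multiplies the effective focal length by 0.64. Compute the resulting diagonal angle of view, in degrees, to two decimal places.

Effective focal length f = 44.9 × 0.64 = 28.736 mm.
Sensor diagonal = √(22.3² + 14.9²) = √719.3000 ≈ 26.8198 mm.
α = 2·arctan(26.820 / (2 × 28.736)) = 2·arctan(0.46666) ≈ 50.0330°.

50.03°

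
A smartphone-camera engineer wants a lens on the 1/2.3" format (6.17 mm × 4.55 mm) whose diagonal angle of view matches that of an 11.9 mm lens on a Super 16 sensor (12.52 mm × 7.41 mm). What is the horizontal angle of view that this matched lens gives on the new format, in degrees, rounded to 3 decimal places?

52.392°

Sensor diagonal = √(12.52² + 7.41²) = √211.6585 ≈ 14.5485 mm.
Sensor diagonal = √(6.17² + 4.55²) = √58.7714 ≈ 7.6663 mm.
Equal diagonal AOV ⇒ f₂ = f₁ · 7.6663/14.5485 = 11.9 × 0.52694 ≈ 6.2706 mm.
Horizontal AOV on the new format = 2·arctan(6.17 / (2 × 6.2706)) = 2·arctan(0.49198) ≈ 52.3921°.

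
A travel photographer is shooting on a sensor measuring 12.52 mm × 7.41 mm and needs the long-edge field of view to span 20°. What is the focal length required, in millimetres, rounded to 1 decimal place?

35.5 mm

From α = 2·arctan(w/2f) we get f = w / (2·tan(α/2)).
With w = 12.52 mm and α/2 = 10°, tan(α/2) ≈ 0.17633, so f ≈ 12.52 / 0.35265 ≈ 35.5022 mm.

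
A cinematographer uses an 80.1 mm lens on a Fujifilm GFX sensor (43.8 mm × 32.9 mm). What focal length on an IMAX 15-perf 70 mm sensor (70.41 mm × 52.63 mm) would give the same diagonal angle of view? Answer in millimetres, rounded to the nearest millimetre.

129 mm

Sensor diagonal = √(43.8² + 32.9²) = √3000.8500 ≈ 54.7800 mm.
Sensor diagonal = √(70.41² + 52.63²) = √7727.4850 ≈ 87.9061 mm.
Equal angle of view means equal diagonal/f ratio, so f₂ = f₁ · (diagonal₂/diagonal₁) = 80.1 × 87.9061/54.7800.
f₂ = 80.1 × 1.60471 ≈ 128.537 mm.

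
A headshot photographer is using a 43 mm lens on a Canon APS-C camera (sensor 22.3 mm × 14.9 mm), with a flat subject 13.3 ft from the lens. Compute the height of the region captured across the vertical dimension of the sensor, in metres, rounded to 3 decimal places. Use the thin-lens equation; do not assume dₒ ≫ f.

1.390 m

dₒ: 13.3 ft × 304.8 mm/ft = 4053.84 mm.
Similar triangles through the lens centre give W/dₒ = h/dᵢ; with 1/f = 1/dₒ + 1/dᵢ this gives W = h·(dₒ − f)/f.
W = 14.9 mm × (4053.84 − 43) / 43 = 14.9 × 93.2753 ≈ 1389.803 mm = 1.3898 m.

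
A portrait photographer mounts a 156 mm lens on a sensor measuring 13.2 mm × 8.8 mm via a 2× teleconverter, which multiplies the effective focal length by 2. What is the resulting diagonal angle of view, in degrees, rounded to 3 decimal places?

Effective focal length f = 156 × 2 = 312 mm.
Sensor diagonal = √(13.2² + 8.8²) = √251.6800 ≈ 15.8644 mm.
α = 2·arctan(15.864 / (2 × 312)) = 2·arctan(0.02542) ≈ 2.9127°.

2.913°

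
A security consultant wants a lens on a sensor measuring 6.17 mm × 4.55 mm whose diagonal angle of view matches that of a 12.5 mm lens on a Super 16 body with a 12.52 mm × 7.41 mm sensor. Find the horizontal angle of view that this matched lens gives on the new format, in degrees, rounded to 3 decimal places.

50.193°

Sensor diagonal = √(12.52² + 7.41²) = √211.6585 ≈ 14.5485 mm.
Sensor diagonal = √(6.17² + 4.55²) = √58.7714 ≈ 7.6663 mm.
Equal diagonal AOV ⇒ f₂ = f₁ · 7.6663/14.5485 = 12.5 × 0.52694 ≈ 6.5868 mm.
Horizontal AOV on the new format = 2·arctan(6.17 / (2 × 6.5868)) = 2·arctan(0.46836) ≈ 50.1930°.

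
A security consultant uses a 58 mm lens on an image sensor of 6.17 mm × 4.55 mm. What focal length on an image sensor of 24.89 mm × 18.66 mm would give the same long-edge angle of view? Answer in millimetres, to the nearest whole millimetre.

Equal angle of view means equal width/f ratio, so f₂ = f₁ · (width₂/width₁) = 58 × 24.89/6.17.
f₂ = 58 × 4.03404 ≈ 233.974 mm.

234 mm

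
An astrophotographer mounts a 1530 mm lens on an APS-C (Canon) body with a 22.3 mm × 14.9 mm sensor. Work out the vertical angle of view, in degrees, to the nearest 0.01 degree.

0.56°

Angle of view α = 2·arctan(h/2f) with h = 14.9 mm and f = 1530 mm.
h/2f = 0.00487; arctan(0.00487) ≈ 0.2790°, so α ≈ 0.5580°.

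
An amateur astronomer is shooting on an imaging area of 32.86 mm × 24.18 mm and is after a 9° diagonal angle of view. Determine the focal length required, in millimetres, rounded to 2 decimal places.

Sensor diagonal = √(32.86² + 24.18²) = √1664.4520 ≈ 40.7977 mm.
From α = 2·arctan(d/2f) we get f = d / (2·tan(α/2)).
With d = 40.7977 mm and α/2 = 4.5°, tan(α/2) ≈ 0.07870, so f ≈ 40.7977 / 0.15740 ≈ 259.1919 mm.

259.19 mm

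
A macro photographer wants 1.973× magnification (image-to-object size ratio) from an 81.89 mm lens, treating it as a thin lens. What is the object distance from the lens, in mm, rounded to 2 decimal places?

With m = dᵢ/dₒ and 1/f = 1/dₒ + 1/dᵢ, substituting dᵢ = m·dₒ gives 1/f = (1 + 1/m)/dₒ, hence dₒ = f·(1 + 1/m).
dₒ = 81.89 × (1 + 1/1.973) = 81.89 × 1.50684 ≈ 123.395 mm.

123.40 mm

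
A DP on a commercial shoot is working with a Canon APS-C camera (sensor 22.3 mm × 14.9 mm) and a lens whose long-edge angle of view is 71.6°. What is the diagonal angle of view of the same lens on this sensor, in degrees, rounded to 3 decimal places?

81.877°

From the long-edge AOV: f = 22.3 / (2·tan(35.8°)) = 22.3 / 1.44245 ≈ 15.4599 mm.
Sensor diagonal = √(22.3² + 14.9²) = √719.3000 ≈ 26.8198 mm.
Diagonal AOV = 2·arctan(26.8198 / (2 × 15.4599)) = 2·arctan(0.86740) ≈ 81.8768°.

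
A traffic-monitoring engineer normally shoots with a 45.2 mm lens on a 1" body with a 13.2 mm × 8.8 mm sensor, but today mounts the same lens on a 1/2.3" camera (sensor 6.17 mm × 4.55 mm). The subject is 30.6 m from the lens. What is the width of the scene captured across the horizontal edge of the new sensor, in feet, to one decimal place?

13.7 ft

The focal length stays 45.2 mm; the relevant sensor dimension is now w = 6.17 mm. Object distance dₒ = 30.6 m = 30600 mm.
Thin-lens field width W = w·(dₒ − f)/f = 6.17 × (30600 − 45.2)/45.2 ≈ 4170.865 mm = 4170.865/304.8 ft = 13.6839 ft.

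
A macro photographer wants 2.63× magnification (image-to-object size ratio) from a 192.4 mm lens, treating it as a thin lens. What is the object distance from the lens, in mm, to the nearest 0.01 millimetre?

With m = dᵢ/dₒ and 1/f = 1/dₒ + 1/dᵢ, substituting dᵢ = m·dₒ gives 1/f = (1 + 1/m)/dₒ, hence dₒ = f·(1 + 1/m).
dₒ = 192.4 × (1 + 1/2.63) = 192.4 × 1.38023 ≈ 265.556 mm.

265.56 mm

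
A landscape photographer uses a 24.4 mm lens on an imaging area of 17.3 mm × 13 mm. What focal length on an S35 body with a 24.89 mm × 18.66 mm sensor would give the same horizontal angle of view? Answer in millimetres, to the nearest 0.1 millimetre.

Equal angle of view means equal width/f ratio, so f₂ = f₁ · (width₂/width₁) = 24.4 × 24.89/17.3.
f₂ = 24.4 × 1.43873 ≈ 35.105 mm.

35.1 mm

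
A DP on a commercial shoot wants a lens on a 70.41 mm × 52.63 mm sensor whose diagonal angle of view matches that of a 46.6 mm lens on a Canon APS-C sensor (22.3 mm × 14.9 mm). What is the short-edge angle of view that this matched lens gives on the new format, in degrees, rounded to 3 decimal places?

Sensor diagonal = √(22.3² + 14.9²) = √719.3000 ≈ 26.8198 mm.
Sensor diagonal = √(70.41² + 52.63²) = √7727.4850 ≈ 87.9061 mm.
Equal diagonal AOV ⇒ f₂ = f₁ · 87.9061/26.8198 = 46.6 × 3.27766 ≈ 152.7390 mm.
Short-edge AOV on the new format = 2·arctan(52.63 / (2 × 152.7390)) = 2·arctan(0.17229) ≈ 19.5507°.

19.551°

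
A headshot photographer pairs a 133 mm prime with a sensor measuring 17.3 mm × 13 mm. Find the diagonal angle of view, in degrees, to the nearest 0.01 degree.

Sensor diagonal = √(17.3² + 13²) = √468.2900 ≈ 21.6400 mm.
Angle of view α = 2·arctan(d/2f) with d = 21.6400 mm and f = 133 mm.
d/2f = 0.08135; arctan(0.08135) ≈ 4.6510°, so α ≈ 9.3019°.

9.30°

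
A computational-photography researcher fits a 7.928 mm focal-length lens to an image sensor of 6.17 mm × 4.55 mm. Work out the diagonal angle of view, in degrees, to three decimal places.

Sensor diagonal = √(6.17² + 4.55²) = √58.7714 ≈ 7.6663 mm.
Angle of view α = 2·arctan(d/2f) with d = 7.6663 mm and f = 7.928 mm.
d/2f = 0.48349; arctan(0.48349) ≈ 25.8034°, so α ≈ 51.6068°.

51.607°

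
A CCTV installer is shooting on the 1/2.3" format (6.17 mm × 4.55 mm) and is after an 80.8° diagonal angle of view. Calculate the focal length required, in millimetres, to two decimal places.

4.50 mm

Sensor diagonal = √(6.17² + 4.55²) = √58.7714 ≈ 7.6663 mm.
From α = 2·arctan(d/2f) we get f = d / (2·tan(α/2)).
With d = 7.6663 mm and α/2 = 40.4°, tan(α/2) ≈ 0.85107, so f ≈ 7.6663 / 1.70213 ≈ 4.5039 mm.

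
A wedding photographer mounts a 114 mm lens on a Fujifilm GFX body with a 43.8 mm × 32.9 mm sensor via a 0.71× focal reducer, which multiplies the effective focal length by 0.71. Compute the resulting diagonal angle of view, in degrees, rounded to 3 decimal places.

37.392°

Effective focal length f = 114 × 0.71 = 80.94 mm.
Sensor diagonal = √(43.8² + 32.9²) = √3000.8500 ≈ 54.7800 mm.
α = 2·arctan(54.780 / (2 × 80.94)) = 2·arctan(0.33840) ≈ 37.3915°.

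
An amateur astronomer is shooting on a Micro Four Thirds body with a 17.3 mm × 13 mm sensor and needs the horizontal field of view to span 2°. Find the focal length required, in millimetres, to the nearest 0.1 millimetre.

495.6 mm

From α = 2·arctan(w/2f) we get f = w / (2·tan(α/2)).
With w = 17.3 mm and α/2 = 1°, tan(α/2) ≈ 0.01746, so f ≈ 17.3 / 0.03491 ≈ 495.5582 mm.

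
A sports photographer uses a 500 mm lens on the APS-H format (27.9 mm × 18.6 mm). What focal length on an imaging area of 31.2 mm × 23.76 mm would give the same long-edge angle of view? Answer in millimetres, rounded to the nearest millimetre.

Equal angle of view means equal width/f ratio, so f₂ = f₁ · (width₂/width₁) = 500 × 31.2/27.9.
f₂ = 500 × 1.11828 ≈ 559.140 mm.

559 mm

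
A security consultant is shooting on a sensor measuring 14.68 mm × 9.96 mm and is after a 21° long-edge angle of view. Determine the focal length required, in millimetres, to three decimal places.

From α = 2·arctan(w/2f) we get f = w / (2·tan(α/2)).
With w = 14.68 mm and α/2 = 10.5°, tan(α/2) ≈ 0.18534, so f ≈ 14.68 / 0.37068 ≈ 39.6031 mm.

39.603 mm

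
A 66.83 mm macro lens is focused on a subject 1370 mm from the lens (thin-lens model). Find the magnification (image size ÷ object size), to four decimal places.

0.0513×

Thin lens: 1/f = 1/dₒ + 1/dᵢ → 1/dᵢ = 1/66.83 − 1/1370 = 0.0142334 mm⁻¹, so dᵢ ≈ 70.2572 mm.
Magnification m = dᵢ/dₒ = 70.2572/1370 ≈ 0.05128.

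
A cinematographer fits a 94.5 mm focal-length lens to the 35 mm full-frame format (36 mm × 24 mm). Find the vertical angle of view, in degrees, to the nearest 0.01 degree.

14.47°

Angle of view α = 2·arctan(h/2f) with h = 24 mm and f = 94.5 mm.
h/2f = 0.12698; arctan(0.12698) ≈ 7.2369°, so α ≈ 14.4738°.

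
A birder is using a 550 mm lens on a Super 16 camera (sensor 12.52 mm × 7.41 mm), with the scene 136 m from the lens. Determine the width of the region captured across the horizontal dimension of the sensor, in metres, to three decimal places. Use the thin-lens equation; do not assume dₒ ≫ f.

3.083 m

dₒ: 136 m = 136000 mm.
Similar triangles through the lens centre give W/dₒ = w/dᵢ; with 1/f = 1/dₒ + 1/dᵢ this gives W = w·(dₒ − f)/f.
W = 12.52 mm × (136000 − 550) / 550 = 12.52 × 246.2727 ≈ 3083.335 mm = 3.08333 m.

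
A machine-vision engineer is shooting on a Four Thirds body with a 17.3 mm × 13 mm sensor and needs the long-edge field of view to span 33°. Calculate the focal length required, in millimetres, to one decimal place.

29.2 mm

From α = 2·arctan(w/2f) we get f = w / (2·tan(α/2)).
With w = 17.3 mm and α/2 = 16.5°, tan(α/2) ≈ 0.29621, so f ≈ 17.3 / 0.59243 ≈ 29.2019 mm.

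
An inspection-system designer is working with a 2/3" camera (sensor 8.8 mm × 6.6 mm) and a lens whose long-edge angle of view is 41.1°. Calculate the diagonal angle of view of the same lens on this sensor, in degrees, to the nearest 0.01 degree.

From the long-edge AOV: f = 8.8 / (2·tan(20.55°)) = 8.8 / 0.74976 ≈ 11.7371 mm.
Sensor diagonal = √(8.8² + 6.6²) = √121.0000 ≈ 11.0000 mm.
Diagonal AOV = 2·arctan(11.0000 / (2 × 11.7371)) = 2·arctan(0.46860) ≈ 50.2155°.

50.22°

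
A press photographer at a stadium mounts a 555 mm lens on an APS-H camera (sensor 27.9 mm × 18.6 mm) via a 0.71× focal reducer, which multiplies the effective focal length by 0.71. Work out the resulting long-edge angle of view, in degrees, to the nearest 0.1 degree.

Effective focal length f = 555 × 0.71 = 394.05 mm.
α = 2·arctan(27.9 / (2 × 394.05)) = 2·arctan(0.03540) ≈ 4.0550°.

4.1°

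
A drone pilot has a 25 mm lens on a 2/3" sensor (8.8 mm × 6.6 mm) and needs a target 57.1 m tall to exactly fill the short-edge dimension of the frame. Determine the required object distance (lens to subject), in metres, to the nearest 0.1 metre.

W: 57.1 m = 57100 mm.
Magnification m = h/W = dᵢ/dₒ; combined with 1/f = 1/dₒ + 1/dᵢ this gives dₒ = f·(1 + W/h).
dₒ = 25 mm × (1 + 57100/6.6) = 25 × 8652.5152 ≈ 216312.879 mm = 216.313 m.

216.3 m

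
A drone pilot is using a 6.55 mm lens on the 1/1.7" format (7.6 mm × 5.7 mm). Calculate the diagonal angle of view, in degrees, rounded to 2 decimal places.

71.90°

Sensor diagonal = √(7.6² + 5.7²) = √90.2500 ≈ 9.5000 mm.
Angle of view α = 2·arctan(d/2f) with d = 9.5000 mm and f = 6.55 mm.
d/2f = 0.72519; arctan(0.72519) ≈ 35.9493°, so α ≈ 71.8986°.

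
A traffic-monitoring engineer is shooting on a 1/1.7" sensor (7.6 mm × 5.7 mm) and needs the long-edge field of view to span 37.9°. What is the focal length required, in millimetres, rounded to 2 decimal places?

From α = 2·arctan(w/2f) we get f = w / (2·tan(α/2)).
With w = 7.6 mm and α/2 = 18.95°, tan(α/2) ≈ 0.34335, so f ≈ 7.6 / 0.68670 ≈ 11.0674 mm.

11.07 mm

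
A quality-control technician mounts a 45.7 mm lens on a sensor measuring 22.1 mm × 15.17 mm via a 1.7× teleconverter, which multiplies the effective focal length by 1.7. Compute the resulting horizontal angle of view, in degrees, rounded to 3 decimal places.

Effective focal length f = 45.7 × 1.7 = 77.69 mm.
α = 2·arctan(22.1 / (2 × 77.69)) = 2·arctan(0.14223) ≈ 16.1900°.

16.190°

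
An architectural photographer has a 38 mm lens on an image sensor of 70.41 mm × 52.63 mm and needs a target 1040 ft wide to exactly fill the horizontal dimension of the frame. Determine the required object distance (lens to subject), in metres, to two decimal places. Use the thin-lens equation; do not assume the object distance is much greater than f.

171.12 m

W: 1040 ft × 304.8 mm/ft = 316991.99 mm.
Magnification m = w/W = dᵢ/dₒ; combined with 1/f = 1/dₒ + 1/dᵢ this gives dₒ = f·(1 + W/w).
dₒ = 38 mm × (1 + 316992/70.41) = 38 × 4503.0876 ≈ 171117.330 mm = 171.117 m.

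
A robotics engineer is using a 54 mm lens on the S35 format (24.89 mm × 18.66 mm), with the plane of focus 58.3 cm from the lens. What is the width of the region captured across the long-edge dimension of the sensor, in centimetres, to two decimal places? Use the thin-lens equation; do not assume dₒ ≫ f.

24.38 cm

dₒ: 58.3 cm = 583 mm.
Similar triangles through the lens centre give W/dₒ = w/dᵢ; with 1/f = 1/dₒ + 1/dᵢ this gives W = w·(dₒ − f)/f.
W = 24.89 mm × (583 − 54) / 54 = 24.89 × 9.7963 ≈ 243.830 mm = 24.383 cm.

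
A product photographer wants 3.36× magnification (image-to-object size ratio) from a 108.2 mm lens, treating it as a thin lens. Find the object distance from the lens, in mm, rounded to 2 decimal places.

140.40 mm

With m = dᵢ/dₒ and 1/f = 1/dₒ + 1/dᵢ, substituting dᵢ = m·dₒ gives 1/f = (1 + 1/m)/dₒ, hence dₒ = f·(1 + 1/m).
dₒ = 108.2 × (1 + 1/3.36) = 108.2 × 1.29762 ≈ 140.402 mm.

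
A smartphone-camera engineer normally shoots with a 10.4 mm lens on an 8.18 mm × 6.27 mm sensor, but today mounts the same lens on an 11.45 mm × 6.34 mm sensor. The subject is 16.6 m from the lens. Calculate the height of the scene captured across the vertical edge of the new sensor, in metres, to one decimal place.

10.1 m

The focal length stays 10.4 mm; the relevant sensor dimension is now h = 6.34 mm. Object distance dₒ = 16.6 m = 16600 mm.
Thin-lens field height W = h·(dₒ − f)/f = 6.34 × (16600 − 10.4)/10.4 ≈ 10113.275 mm = 10.1133 m.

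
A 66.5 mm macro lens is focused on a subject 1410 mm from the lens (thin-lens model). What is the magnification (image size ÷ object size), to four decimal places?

0.0495×

Thin lens: 1/f = 1/dₒ + 1/dᵢ → 1/dᵢ = 1/66.5 − 1/1410 = 0.0143284 mm⁻¹, so dᵢ ≈ 69.7916 mm.
Magnification m = dᵢ/dₒ = 69.7916/1410 ≈ 0.04950.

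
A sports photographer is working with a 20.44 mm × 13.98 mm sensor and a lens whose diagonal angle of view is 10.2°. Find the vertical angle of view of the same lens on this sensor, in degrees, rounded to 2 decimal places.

5.77°

Sensor diagonal = √(20.44² + 13.98²) = √613.2340 ≈ 24.7636 mm.
From the diagonal AOV: f = 24.7636 / (2·tan(5.1°)) = 24.7636 / 0.17850 ≈ 138.7351 mm.
Vertical AOV = 2·arctan(13.98 / (2 × 138.7351)) = 2·arctan(0.05038) ≈ 5.7687°.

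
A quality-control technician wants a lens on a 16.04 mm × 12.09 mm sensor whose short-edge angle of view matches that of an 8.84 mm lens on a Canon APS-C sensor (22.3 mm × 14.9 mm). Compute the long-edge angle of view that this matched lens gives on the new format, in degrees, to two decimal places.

96.38°

Equal short-edge AOV ⇒ f₂ = f₁ · 12.09/14.9 = 8.84 × 0.81141 ≈ 7.1729 mm.
Long-edge AOV on the new format = 2·arctan(16.04 / (2 × 7.1729)) = 2·arctan(1.11810) ≈ 96.3829°.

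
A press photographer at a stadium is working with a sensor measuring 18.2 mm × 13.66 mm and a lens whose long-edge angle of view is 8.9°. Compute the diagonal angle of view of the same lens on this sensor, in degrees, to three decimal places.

From the long-edge AOV: f = 18.2 / (2·tan(4.45°)) = 18.2 / 0.15565 ≈ 116.9310 mm.
Sensor diagonal = √(18.2² + 13.66²) = √517.8356 ≈ 22.7560 mm.
Diagonal AOV = 2·arctan(22.7560 / (2 × 116.9310)) = 2·arctan(0.09731) ≈ 11.1154°.

11.115°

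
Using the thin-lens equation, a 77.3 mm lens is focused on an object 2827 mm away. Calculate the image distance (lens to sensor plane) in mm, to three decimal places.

1/dᵢ = 1/f − 1/dₒ = 1/77.3 − 1/2827 = 0.0125829 mm⁻¹.
dᵢ = 1/0.0125829 ≈ 79.4731 mm.

79.473 mm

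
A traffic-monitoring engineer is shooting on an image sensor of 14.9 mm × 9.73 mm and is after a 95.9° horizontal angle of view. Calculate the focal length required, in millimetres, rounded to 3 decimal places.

6.720 mm

From α = 2·arctan(w/2f) we get f = w / (2·tan(α/2)).
With w = 14.9 mm and α/2 = 47.95°, tan(α/2) ≈ 1.10867, so f ≈ 14.9 / 2.21733 ≈ 6.7198 mm.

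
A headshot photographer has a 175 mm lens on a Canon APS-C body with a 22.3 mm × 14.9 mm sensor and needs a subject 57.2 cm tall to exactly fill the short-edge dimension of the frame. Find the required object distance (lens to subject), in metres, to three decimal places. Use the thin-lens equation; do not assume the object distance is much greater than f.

W: 57.2 cm = 572 mm.
Magnification m = h/W = dᵢ/dₒ; combined with 1/f = 1/dₒ + 1/dᵢ this gives dₒ = f·(1 + W/h).
dₒ = 175 mm × (1 + 572/14.9) = 175 × 39.3893 ≈ 6893.121 mm = 6.89312 m.

6.893 m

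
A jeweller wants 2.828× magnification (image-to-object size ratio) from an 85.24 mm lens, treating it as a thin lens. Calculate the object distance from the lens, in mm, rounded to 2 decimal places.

115.38 mm

With m = dᵢ/dₒ and 1/f = 1/dₒ + 1/dᵢ, substituting dᵢ = m·dₒ gives 1/f = (1 + 1/m)/dₒ, hence dₒ = f·(1 + 1/m).
dₒ = 85.24 × (1 + 1/2.828) = 85.24 × 1.35361 ≈ 115.381 mm.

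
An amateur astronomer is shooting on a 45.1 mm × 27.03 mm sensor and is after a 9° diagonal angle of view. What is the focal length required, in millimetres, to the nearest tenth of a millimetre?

Sensor diagonal = √(45.1² + 27.03²) = √2764.6309 ≈ 52.5798 mm.
From α = 2·arctan(d/2f) we get f = d / (2·tan(α/2)).
With d = 52.5798 mm and α/2 = 4.5°, tan(α/2) ≈ 0.07870, so f ≈ 52.5798 / 0.15740 ≈ 334.0446 mm.

334.0 mm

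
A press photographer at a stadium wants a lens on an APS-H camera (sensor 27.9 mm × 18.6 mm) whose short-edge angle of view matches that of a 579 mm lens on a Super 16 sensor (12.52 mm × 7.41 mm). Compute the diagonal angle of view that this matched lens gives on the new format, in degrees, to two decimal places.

Equal short-edge AOV ⇒ f₂ = f₁ · 18.6/7.41 = 579 × 2.51012 ≈ 1453.3603 mm.
Sensor diagonal = √(27.9² + 18.6²) = √1124.3700 ≈ 33.5316 mm.
Diagonal AOV on the new format = 2·arctan(33.5316 / (2 × 1453.3603)) = 2·arctan(0.01154) ≈ 1.3219°.

1.32°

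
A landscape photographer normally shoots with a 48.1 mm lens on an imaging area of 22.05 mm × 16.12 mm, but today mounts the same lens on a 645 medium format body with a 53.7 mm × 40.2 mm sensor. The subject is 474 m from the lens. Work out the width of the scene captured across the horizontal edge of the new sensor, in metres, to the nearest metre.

The focal length stays 48.1 mm; the relevant sensor dimension is now w = 53.7 mm. Object distance dₒ = 474 m = 474000 mm.
Thin-lens field width W = w·(dₒ − f)/f = 53.7 × (474000 − 48.1)/48.1 ≈ 529131.331 mm = 529.131 m.

529 m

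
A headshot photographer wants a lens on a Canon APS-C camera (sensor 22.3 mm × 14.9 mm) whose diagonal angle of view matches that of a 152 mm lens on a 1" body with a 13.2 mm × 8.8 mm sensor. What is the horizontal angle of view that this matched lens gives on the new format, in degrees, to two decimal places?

Sensor diagonal = √(13.2² + 8.8²) = √251.6800 ≈ 15.8644 mm.
Sensor diagonal = √(22.3² + 14.9²) = √719.3000 ≈ 26.8198 mm.
Equal diagonal AOV ⇒ f₂ = f₁ · 26.8198/15.8644 = 152 × 1.69056 ≈ 256.9652 mm.
Horizontal AOV on the new format = 2·arctan(22.3 / (2 × 256.9652)) = 2·arctan(0.04339) ≈ 4.9691°.

4.97°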